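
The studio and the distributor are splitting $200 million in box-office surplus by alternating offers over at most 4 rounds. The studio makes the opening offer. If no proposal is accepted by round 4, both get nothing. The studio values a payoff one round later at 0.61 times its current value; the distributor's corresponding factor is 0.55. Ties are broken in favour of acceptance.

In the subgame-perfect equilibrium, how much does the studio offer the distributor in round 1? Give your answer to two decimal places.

Round 4 (the distributor proposes): rejection yields 0 for the studio; the distributor offers 0 and keeps 200.
Round 3 (the studio proposes): the distributor can get 200 next round, worth 0.55 × 200 = 110 now, so the studio offers 110, keeping 90.
Round 2 (the distributor proposes): the studio can get 90 next round, worth 0.61 × 90 = 54.9 now; the distributor offers that and keeps 145.1.
Round 1 (the studio proposes): the distributor can get 145.1 next round, worth 0.55 × 145.1 = 79.805 now, so the studio offers 79.805, keeping 120.195.

79.81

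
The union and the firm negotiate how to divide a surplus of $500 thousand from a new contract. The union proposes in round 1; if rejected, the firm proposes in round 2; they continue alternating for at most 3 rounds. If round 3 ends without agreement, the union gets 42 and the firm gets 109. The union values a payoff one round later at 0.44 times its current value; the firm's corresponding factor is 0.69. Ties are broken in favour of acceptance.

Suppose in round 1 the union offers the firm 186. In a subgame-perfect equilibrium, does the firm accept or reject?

Reject

Round 3 (the union proposes): the firm gets 109 if talks fail, so the union offers 109 and keeps 391.
Round 2 (the firm proposes): the union can get 391 next round, worth 0.44 × 391 = 172.04 now; the firm offers that and keeps 327.96.
So by rejecting in round 1, the firm gets 327.96 next round, worth 0.69 × 327.96 = 226.2924 now.
Offer 186 < 226.2924, so the firm rejects.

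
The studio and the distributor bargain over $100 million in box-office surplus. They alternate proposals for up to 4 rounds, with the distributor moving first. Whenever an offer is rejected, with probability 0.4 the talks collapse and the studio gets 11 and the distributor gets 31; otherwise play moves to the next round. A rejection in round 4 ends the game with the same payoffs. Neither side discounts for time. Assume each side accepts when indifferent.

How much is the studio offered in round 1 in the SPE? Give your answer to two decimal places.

By backward induction:
Round 4 (the studio proposes): the distributor gets 31 if talks fail, so the studio offers 31 and keeps 69.
Round 3 (the distributor proposes): rejecting gives the studio an expected 0.6 × 69 + 0.4 × 11 = 45.8. The distributor offers 45.8 and keeps 100 − 45.8 = 54.2.
Round 2 (the studio proposes): rejecting gives the distributor an expected 0.6 × 54.2 + 0.4 × 31 = 44.92. The studio offers 44.92 and keeps 100 − 44.92 = 55.08.
Round 1 (the distributor proposes): rejecting gives the studio an expected 0.6 × 55.08 + 0.4 × 11 = 37.448, so the distributor offers 37.448, keeping 62.552.

37.45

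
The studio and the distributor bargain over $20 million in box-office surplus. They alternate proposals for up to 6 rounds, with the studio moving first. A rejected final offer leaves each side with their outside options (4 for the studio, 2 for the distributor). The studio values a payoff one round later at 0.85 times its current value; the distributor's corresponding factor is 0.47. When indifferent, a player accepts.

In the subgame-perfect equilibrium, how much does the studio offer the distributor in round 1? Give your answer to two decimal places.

3.17

Round 6 (the distributor proposes): the studio gets 4 if talks fail, so the distributor offers 4 and keeps 16.
Round 5 (the studio proposes): the distributor can get 16 next round, worth 0.47 × 16 = 7.52 now, so the studio offers 7.52, keeping 12.48.
Round 4 (the distributor proposes): the studio can get 12.48 next round, worth 0.85 × 12.48 = 10.608 now; the distributor offers that and keeps 9.392.
Round 3 (the studio proposes): the distributor can get 9.392 next round, worth 0.47 × 9.392 = 4.41424 now, so the studio offers 4.41424, keeping 15.58576.
Round 2 (the distributor proposes): the studio can get 15.58576 next round, worth 0.85 × 15.58576 = 13.247896 now, so the distributor offers 13.247896, keeping 6.752104.
Round 1 (the studio proposes): the distributor can get 6.752104 next round, worth 0.47 × 6.752104 = 3.17348888 now; the studio offers that and keeps 16.82651112.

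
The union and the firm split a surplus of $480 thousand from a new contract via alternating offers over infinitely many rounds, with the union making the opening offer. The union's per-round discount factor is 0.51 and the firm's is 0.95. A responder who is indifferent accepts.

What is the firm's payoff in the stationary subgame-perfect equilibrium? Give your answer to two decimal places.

Let x be the union's share when the union proposes and y be the firm's share when the firm proposes.
The firm accepts iff offered ≥ 0.95·y, so x = 480 − 0.95y. Symmetrically y = 480 − 0.51x.
Substituting: x = 480 − 0.95(480 − 0.51x), giving x(1 − 0.51·0.95) = 480(1 − 0.95).
So x = 480 × 0.05 / 0.5155 ≈ 46.5567, and the firm receives 480 − x ≈ 433.4433.

433.44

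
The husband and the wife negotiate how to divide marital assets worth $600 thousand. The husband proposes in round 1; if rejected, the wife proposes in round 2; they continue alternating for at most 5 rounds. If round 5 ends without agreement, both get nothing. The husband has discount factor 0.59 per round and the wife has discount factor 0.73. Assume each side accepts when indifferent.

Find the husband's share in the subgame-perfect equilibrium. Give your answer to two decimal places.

Round 5 (the husband proposes): rejection yields 0 for the wife; the husband offers 0 and keeps 600.
Round 4 (the wife proposes): the husband can get 600 next round, worth 0.59 × 600 = 354 now. The wife offers 354 and keeps 600 − 354 = 246.
Round 3 (the husband proposes): the wife can get 246 next round, worth 0.73 × 246 = 179.58 now. The husband offers 179.58 and keeps 600 − 179.58 = 420.42.
Round 2 (the wife proposes): the husband can get 420.42 next round, worth 0.59 × 420.42 = 248.0478 now, so the wife offers 248.0478, keeping 351.9522.
Round 1 (the husband proposes): the wife can get 351.9522 next round, worth 0.73 × 351.9522 = 256.925106 now, so the husband offers 256.925106, keeping 343.074894.

343.07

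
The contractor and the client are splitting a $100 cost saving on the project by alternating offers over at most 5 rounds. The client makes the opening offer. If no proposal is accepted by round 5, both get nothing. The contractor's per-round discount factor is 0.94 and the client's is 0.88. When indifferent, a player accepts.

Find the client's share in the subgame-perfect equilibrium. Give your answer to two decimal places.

Round 5 (the client proposes): the contractor will accept anything ≥ 0, so the client offers 0 and keeps 100.
Round 4 (the contractor proposes): the client can get 100 next round, worth 0.88 × 100 = 88 now, so the contractor offers 88, keeping 12.
Round 3 (the client proposes): the contractor can get 12 next round, worth 0.94 × 12 = 11.28 now. The client offers 11.28 and keeps 100 − 11.28 = 88.72.
Round 2 (the contractor proposes): the client can get 88.72 next round, worth 0.88 × 88.72 = 78.0736 now. The contractor offers 78.0736 and keeps 100 − 78.0736 = 21.9264.
Round 1 (the client proposes): the contractor can get 21.9264 next round, worth 0.94 × 21.9264 = 20.610816 now; the client offers that and keeps 79.389184.

79.39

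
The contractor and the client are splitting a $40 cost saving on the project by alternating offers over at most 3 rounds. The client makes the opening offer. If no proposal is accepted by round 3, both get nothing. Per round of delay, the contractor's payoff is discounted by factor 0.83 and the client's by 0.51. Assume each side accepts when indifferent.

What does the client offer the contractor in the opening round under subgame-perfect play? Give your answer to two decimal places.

By backward induction:
Round 3 (the client proposes): rejection yields 0 for the contractor; the client offers 0 and keeps 40.
Round 2 (the contractor proposes): the client can get 40 next round, worth 0.51 × 40 = 20.4 now; the contractor offers that and keeps 19.6.
Round 1 (the client proposes): the contractor can get 19.6 next round, worth 0.83 × 19.6 = 16.268 now. The client offers 16.268 and keeps 40 − 16.268 = 23.732.

16.27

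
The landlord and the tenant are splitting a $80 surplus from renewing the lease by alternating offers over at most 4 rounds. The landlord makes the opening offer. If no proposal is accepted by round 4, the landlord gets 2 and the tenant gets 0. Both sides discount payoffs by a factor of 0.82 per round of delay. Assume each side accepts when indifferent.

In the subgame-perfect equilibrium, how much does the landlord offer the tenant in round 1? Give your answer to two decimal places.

Round 4 (the tenant proposes): the landlord gets 2 if talks fail, so the tenant offers 2 and keeps 78.
Round 3 (the landlord proposes): the tenant can get 78 next round, worth 0.82 × 78 = 63.96 now. The landlord offers 63.96 and keeps 80 − 63.96 = 16.04.
Round 2 (the tenant proposes): the landlord can get 16.04 next round, worth 0.82 × 16.04 = 13.1528 now. The tenant offers 13.1528 and keeps 80 − 13.1528 = 66.8472.
Round 1 (the landlord proposes): the tenant can get 66.8472 next round, worth 0.82 × 66.8472 = 54.814704 now, so the landlord offers 54.814704, keeping 25.185296.

54.81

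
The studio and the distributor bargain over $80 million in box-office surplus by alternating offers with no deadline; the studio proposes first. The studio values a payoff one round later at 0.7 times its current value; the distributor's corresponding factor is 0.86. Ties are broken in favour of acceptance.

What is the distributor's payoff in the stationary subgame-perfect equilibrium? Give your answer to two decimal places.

51.86

In a stationary SPE each proposer offers the other exactly their discounted continuation value.
If the studio keeps x when proposing and the distributor keeps y when proposing, then x = 80 − 0.86y and y = 80 − 0.7x.
Solving: x = 80(1 − 0.86) / (1 − 0.7·0.86) = 11.2 / 0.398 ≈ 28.1407.
The distributor gets 80 − 28.1407 ≈ 51.8593.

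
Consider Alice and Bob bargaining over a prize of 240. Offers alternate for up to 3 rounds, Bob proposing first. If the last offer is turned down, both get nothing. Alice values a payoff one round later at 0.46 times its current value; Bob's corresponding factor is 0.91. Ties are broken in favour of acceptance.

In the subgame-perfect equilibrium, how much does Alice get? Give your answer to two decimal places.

Round 3 (Bob proposes): Alice will accept anything ≥ 0, so Bob offers 0 and keeps 240.
Round 2 (Alice proposes): Bob can get 240 next round, worth 0.91 × 240 = 218.4 now, so Alice offers 218.4, keeping 21.6.
Round 1 (Bob proposes): Alice can get 21.6 next round, worth 0.46 × 21.6 = 9.936 now. Bob offers 9.936 and keeps 240 − 9.936 = 230.064.

9.94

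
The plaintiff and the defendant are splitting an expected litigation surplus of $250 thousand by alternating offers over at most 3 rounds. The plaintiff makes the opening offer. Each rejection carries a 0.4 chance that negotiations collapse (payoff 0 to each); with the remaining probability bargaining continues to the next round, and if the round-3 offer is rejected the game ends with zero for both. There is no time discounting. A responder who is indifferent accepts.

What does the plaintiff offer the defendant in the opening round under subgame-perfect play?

60

By backward induction:
Round 3 (the plaintiff proposes): the defendant will accept anything ≥ 0, so the plaintiff offers 0 and keeps 250.
Round 2 (the defendant proposes): rejecting gives the plaintiff an expected 0.6 × 250 = 150, so the defendant offers 150, keeping 100.
Round 1 (the plaintiff proposes): rejecting gives the defendant an expected 0.6 × 100 = 60; the plaintiff offers that and keeps 190.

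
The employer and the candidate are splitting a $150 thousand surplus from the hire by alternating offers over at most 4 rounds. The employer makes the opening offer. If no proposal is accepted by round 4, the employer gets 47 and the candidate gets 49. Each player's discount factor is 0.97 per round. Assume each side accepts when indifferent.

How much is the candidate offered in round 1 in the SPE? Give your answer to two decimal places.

98.37

Round 4 (the candidate proposes): the employer gets 47 if talks fail, so the candidate offers 47 and keeps 103.
Round 3 (the employer proposes): the candidate can get 103 next round, worth 0.97 × 103 = 99.91 now; the employer offers that and keeps 50.09.
Round 2 (the candidate proposes): the employer can get 50.09 next round, worth 0.97 × 50.09 = 48.5873 now, so the candidate offers 48.5873, keeping 101.4127.
Round 1 (the employer proposes): the candidate can get 101.4127 next round, worth 0.97 × 101.4127 = 98.370319 now, so the employer offers 98.370319, keeping 51.629681.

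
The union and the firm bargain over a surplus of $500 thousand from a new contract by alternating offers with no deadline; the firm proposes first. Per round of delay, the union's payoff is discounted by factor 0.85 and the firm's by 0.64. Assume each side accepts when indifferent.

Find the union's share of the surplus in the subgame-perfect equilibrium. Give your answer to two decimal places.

335.53

In a stationary SPE each proposer offers the other exactly their discounted continuation value.
If the firm keeps x when proposing and the union keeps y when proposing, then x = 500 − 0.85y and y = 500 − 0.64x.
Solving: x = 500(1 − 0.85) / (1 − 0.64·0.85) = 75 / 0.456 ≈ 164.4737.
The union gets 500 − 164.4737 ≈ 335.5263.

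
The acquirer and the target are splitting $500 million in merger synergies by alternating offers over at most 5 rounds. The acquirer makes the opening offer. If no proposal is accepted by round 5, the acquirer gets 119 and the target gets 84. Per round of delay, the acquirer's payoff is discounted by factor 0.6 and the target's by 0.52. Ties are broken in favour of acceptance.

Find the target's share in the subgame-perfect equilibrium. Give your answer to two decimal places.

Round 5 (the acquirer proposes): the target gets 84 if talks fail, so the acquirer offers 84 and keeps 416.
Round 4 (the target proposes): the acquirer can get 416 next round, worth 0.6 × 416 = 249.6 now. The target offers 249.6 and keeps 500 − 249.6 = 250.4.
Round 3 (the acquirer proposes): the target can get 250.4 next round, worth 0.52 × 250.4 = 130.208 now; the acquirer offers that and keeps 369.792.
Round 2 (the target proposes): the acquirer can get 369.792 next round, worth 0.6 × 369.792 = 221.8752 now. The target offers 221.8752 and keeps 500 − 221.8752 = 278.1248.
Round 1 (the acquirer proposes): the target can get 278.1248 next round, worth 0.52 × 278.1248 = 144.624896 now. The acquirer offers 144.624896 and keeps 500 − 144.624896 = 355.375104.

144.62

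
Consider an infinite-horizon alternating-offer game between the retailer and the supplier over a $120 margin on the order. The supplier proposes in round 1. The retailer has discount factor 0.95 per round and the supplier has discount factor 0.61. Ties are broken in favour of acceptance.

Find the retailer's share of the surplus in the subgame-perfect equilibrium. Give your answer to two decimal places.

105.73

Let x be the supplier's share when the supplier proposes and y be the retailer's share when the retailer proposes.
The retailer accepts iff offered ≥ 0.95·y, so x = 120 − 0.95y. Symmetrically y = 120 − 0.61x.
Substituting: x = 120 − 0.95(120 − 0.61x), giving x(1 − 0.61·0.95) = 120(1 − 0.95).
So x = 120 × 0.05 / 0.4205 ≈ 14.2687, and the retailer receives 120 − x ≈ 105.7313.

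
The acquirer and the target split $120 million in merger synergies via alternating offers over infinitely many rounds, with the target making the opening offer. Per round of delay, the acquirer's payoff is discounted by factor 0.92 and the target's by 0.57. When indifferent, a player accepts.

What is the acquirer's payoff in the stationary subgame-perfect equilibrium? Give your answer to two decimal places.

99.81

When the target proposes, the acquirer accepts any offer worth at least 0.92 times what the acquirer would get by proposing next round; and vice versa.
This gives x = 120 − 0.92y and y = 120 − 0.57x, where x and y are each side's share when it proposes.
Hence (1 − 0.92·0.57)x = 120(1 − 0.92), i.e. 0.4756·x = 9.6.
x ≈ 20.1850; the acquirer's share is 120 − x ≈ 99.8150.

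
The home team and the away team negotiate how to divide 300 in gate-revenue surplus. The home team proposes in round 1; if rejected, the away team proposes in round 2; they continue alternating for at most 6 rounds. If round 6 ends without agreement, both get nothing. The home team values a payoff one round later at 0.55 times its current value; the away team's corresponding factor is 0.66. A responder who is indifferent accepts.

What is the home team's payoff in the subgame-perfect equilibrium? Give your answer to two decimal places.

Solve by backward induction from round 6.
Round 6 (the away team proposes): rejection yields 0 for the home team; the away team offers 0 and keeps 300.
Round 5 (the home team proposes): the away team can get 300 next round, worth 0.66 × 300 = 198 now. The home team offers 198 and keeps 300 − 198 = 102.
Round 4 (the away team proposes): the home team can get 102 next round, worth 0.55 × 102 = 56.1 now, so the away team offers 56.1, keeping 243.9.
Round 3 (the home team proposes): the away team can get 243.9 next round, worth 0.66 × 243.9 = 160.974 now. The home team offers 160.974 and keeps 300 − 160.974 = 139.026.
Round 2 (the away team proposes): the home team can get 139.026 next round, worth 0.55 × 139.026 = 76.4643 now; the away team offers that and keeps 223.5357.
Round 1 (the home team proposes): the away team can get 223.5357 next round, worth 0.66 × 223.5357 = 147.533562 now. The home team offers 147.533562 and keeps 300 − 147.533562 = 152.466438.

152.47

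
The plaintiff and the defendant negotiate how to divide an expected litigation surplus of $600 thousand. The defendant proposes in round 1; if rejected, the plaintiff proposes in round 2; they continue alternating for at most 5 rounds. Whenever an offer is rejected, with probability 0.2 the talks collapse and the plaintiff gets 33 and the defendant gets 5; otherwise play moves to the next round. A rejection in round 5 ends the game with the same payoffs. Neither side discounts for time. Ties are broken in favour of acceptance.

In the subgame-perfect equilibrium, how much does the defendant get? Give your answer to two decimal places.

419.53

By backward induction:
Round 5 (the defendant proposes): the plaintiff gets 33 if talks fail, so the defendant offers 33 and keeps 567.
Round 4 (the plaintiff proposes): rejecting gives the defendant an expected 0.8 × 567 + 0.2 × 5 = 454.6; the plaintiff offers that and keeps 145.4.
Round 3 (the defendant proposes): rejecting gives the plaintiff an expected 0.8 × 145.4 + 0.2 × 33 = 122.92, so the defendant offers 122.92, keeping 477.08.
Round 2 (the plaintiff proposes): rejecting gives the defendant an expected 0.8 × 477.08 + 0.2 × 5 = 382.664. The plaintiff offers 382.664 and keeps 600 − 382.664 = 217.336.
Round 1 (the defendant proposes): rejecting gives the plaintiff an expected 0.8 × 217.336 + 0.2 × 33 = 180.4688. The defendant offers 180.4688 and keeps 600 − 180.4688 = 419.5312.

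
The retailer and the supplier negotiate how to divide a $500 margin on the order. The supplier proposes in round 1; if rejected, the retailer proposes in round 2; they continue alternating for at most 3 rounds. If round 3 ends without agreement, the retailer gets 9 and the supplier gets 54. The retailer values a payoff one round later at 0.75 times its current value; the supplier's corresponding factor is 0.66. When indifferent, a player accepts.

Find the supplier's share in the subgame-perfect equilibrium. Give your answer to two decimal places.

Round 3 (the supplier proposes): the retailer gets 9 if talks fail, so the supplier offers 9 and keeps 491.
Round 2 (the retailer proposes): the supplier can get 491 next round, worth 0.66 × 491 = 324.06 now, so the retailer offers 324.06, keeping 175.94.
Round 1 (the supplier proposes): the retailer can get 175.94 next round, worth 0.75 × 175.94 = 131.955 now. The supplier offers 131.955 and keeps 500 − 131.955 = 368.045.

368.05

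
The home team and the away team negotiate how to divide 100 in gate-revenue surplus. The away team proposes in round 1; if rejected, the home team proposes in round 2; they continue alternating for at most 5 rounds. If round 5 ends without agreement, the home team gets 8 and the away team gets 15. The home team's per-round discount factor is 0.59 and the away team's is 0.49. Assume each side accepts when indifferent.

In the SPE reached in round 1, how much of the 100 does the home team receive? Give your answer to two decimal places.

39.46

Round 5 (the away team proposes): the home team gets 8 if talks fail, so the away team offers 8 and keeps 92.
Round 4 (the home team proposes): the away team can get 92 next round, worth 0.49 × 92 = 45.08 now; the home team offers that and keeps 54.92.
Round 3 (the away team proposes): the home team can get 54.92 next round, worth 0.59 × 54.92 = 32.4028 now; the away team offers that and keeps 67.5972.
Round 2 (the home team proposes): the away team can get 67.5972 next round, worth 0.49 × 67.5972 = 33.122628 now, so the home team offers 33.122628, keeping 66.877372.
Round 1 (the away team proposes): the home team can get 66.877372 next round, worth 0.59 × 66.877372 = 39.45764948 now. The away team offers 39.45764948 and keeps 100 − 39.45764948 = 60.54235052.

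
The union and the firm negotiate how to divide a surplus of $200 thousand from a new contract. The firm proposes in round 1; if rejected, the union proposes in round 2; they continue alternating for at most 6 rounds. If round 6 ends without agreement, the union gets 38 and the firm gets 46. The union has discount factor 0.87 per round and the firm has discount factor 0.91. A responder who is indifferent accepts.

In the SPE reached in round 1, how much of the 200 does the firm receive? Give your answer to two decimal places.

Round 6 (the union proposes): the firm gets 46 if talks fail, so the union offers 46 and keeps 154.
Round 5 (the firm proposes): the union can get 154 next round, worth 0.87 × 154 = 133.98 now; the firm offers that and keeps 66.02.
Round 4 (the union proposes): the firm can get 66.02 next round, worth 0.91 × 66.02 = 60.0782 now. The union offers 60.0782 and keeps 200 − 60.0782 = 139.9218.
Round 3 (the firm proposes): the union can get 139.9218 next round, worth 0.87 × 139.9218 = 121.731966 now. The firm offers 121.731966 and keeps 200 − 121.731966 = 78.268034.
Round 2 (the union proposes): the firm can get 78.268034 next round, worth 0.91 × 78.268034 = 71.22391094 now. The union offers 71.22391094 and keeps 200 − 71.22391094 = 128.77608906.
Round 1 (the firm proposes): the union can get 128.77608906 next round, worth 0.87 × 128.77608906 = 112.0351974822 now, so the firm offers 112.0351974822, keeping 87.9648025178.

87.96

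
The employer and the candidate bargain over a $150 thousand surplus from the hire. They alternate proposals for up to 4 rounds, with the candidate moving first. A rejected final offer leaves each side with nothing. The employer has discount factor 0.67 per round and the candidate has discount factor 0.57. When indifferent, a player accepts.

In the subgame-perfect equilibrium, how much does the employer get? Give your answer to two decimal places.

By backward induction:
Round 4 (the employer proposes): rejection yields 0 for the candidate; the employer offers 0 and keeps 150.
Round 3 (the candidate proposes): the employer can get 150 next round, worth 0.67 × 150 = 100.5 now; the candidate offers that and keeps 49.5.
Round 2 (the employer proposes): the candidate can get 49.5 next round, worth 0.57 × 49.5 = 28.215 now, so the employer offers 28.215, keeping 121.785.
Round 1 (the candidate proposes): the employer can get 121.785 next round, worth 0.67 × 121.785 = 81.59595 now. The candidate offers 81.59595 and keeps 150 − 81.59595 = 68.40405.

81.60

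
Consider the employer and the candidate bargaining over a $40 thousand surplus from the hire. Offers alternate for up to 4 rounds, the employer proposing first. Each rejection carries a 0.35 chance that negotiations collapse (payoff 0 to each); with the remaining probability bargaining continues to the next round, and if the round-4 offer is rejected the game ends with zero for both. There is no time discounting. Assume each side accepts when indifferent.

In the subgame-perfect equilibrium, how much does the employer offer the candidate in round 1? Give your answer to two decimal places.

By backward induction:
Round 4 (the candidate proposes): rejection yields 0 for the employer; the candidate offers 0 and keeps 40.
Round 3 (the employer proposes): rejecting gives the candidate an expected 0.65 × 40 = 26; the employer offers that and keeps 14.
Round 2 (the candidate proposes): rejecting gives the employer an expected 0.65 × 14 = 9.1. The candidate offers 9.1 and keeps 40 − 9.1 = 30.9.
Round 1 (the employer proposes): rejecting gives the candidate an expected 0.65 × 30.9 = 20.085, so the employer offers 20.085, keeping 19.915.

20.09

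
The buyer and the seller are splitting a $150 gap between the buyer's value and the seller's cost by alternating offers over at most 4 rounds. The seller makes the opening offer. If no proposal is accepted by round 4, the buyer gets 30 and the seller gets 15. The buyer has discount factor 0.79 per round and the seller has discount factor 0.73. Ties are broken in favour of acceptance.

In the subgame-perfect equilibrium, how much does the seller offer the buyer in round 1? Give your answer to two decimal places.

93.50

Round 4 (the buyer proposes): the seller gets 15 if talks fail, so the buyer offers 15 and keeps 135.
Round 3 (the seller proposes): the buyer can get 135 next round, worth 0.79 × 135 = 106.65 now; the seller offers that and keeps 43.35.
Round 2 (the buyer proposes): the seller can get 43.35 next round, worth 0.73 × 43.35 = 31.6455 now, so the buyer offers 31.6455, keeping 118.3545.
Round 1 (the seller proposes): the buyer can get 118.3545 next round, worth 0.79 × 118.3545 = 93.500055 now; the seller offers that and keeps 56.499945.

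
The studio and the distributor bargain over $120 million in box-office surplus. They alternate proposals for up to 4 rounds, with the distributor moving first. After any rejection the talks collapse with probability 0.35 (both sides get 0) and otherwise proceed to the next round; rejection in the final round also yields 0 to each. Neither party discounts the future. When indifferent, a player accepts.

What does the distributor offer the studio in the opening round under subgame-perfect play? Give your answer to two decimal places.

Round 4 (the studio proposes): rejection yields 0 for the distributor; the studio offers 0 and keeps 120.
Round 3 (the distributor proposes): rejecting gives the studio an expected 0.65 × 120 = 78; the distributor offers that and keeps 42.
Round 2 (the studio proposes): rejecting gives the distributor an expected 0.65 × 42 = 27.3. The studio offers 27.3 and keeps 120 − 27.3 = 92.7.
Round 1 (the distributor proposes): rejecting gives the studio an expected 0.65 × 92.7 = 60.255. The distributor offers 60.255 and keeps 120 − 60.255 = 59.745.

60.26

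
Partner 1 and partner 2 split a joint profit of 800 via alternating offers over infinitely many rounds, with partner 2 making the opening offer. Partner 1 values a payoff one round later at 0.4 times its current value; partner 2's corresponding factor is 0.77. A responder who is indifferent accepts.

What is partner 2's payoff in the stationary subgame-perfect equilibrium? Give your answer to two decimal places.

693.64

Let x be partner 2's share when partner 2 proposes and y be partner 1's share when partner 1 proposes.
Partner 1 accepts iff offered ≥ 0.4·y, so x = 800 − 0.4y. Symmetrically y = 800 − 0.77x.
Substituting: x = 800 − 0.4(800 − 0.77x), giving x(1 − 0.77·0.4) = 800(1 − 0.4).
So x = 800 × 0.6 / 0.692 ≈ 693.6416, and partner 1 receives 800 − x ≈ 106.3584.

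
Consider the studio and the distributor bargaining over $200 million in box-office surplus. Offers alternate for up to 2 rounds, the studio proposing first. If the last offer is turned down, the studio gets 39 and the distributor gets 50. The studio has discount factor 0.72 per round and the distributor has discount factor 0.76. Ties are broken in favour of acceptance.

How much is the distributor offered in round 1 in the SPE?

122.36

Work backward from the last round.
Round 2 (the distributor proposes): the studio gets 39 if talks fail, so the distributor offers 39 and keeps 161.
Round 1 (the studio proposes): the distributor can get 161 next round, worth 0.76 × 161 = 122.36 now; the studio offers that and keeps 77.64.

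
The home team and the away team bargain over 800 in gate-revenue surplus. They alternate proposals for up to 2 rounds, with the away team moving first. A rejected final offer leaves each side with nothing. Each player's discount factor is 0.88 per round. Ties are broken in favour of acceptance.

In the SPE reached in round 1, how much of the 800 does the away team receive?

96

Work backward from the last round.
Round 2 (the home team proposes): the away team will accept anything ≥ 0, so the home team offers 0 and keeps 800.
Round 1 (the away team proposes): the home team can get 800 next round, worth 0.88 × 800 = 704 now. The away team offers 704 and keeps 800 − 704 = 96.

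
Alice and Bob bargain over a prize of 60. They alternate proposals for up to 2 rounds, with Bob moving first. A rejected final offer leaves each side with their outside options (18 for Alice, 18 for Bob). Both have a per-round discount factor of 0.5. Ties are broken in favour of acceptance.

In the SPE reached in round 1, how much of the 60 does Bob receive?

Round 2 (Alice proposes): Bob gets 18 if talks fail, so Alice offers 18 and keeps 42.
Round 1 (Bob proposes): Alice can get 42 next round, worth 0.5 × 42 = 21 now; Bob offers that and keeps 39.

39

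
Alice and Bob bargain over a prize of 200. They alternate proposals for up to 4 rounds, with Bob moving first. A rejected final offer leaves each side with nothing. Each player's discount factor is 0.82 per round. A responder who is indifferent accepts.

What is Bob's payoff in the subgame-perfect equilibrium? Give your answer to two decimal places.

60.21

Round 4 (Alice proposes): Bob will accept anything ≥ 0, so Alice offers 0 and keeps 200.
Round 3 (Bob proposes): Alice can get 200 next round, worth 0.82 × 200 = 164 now, so Bob offers 164, keeping 36.
Round 2 (Alice proposes): Bob can get 36 next round, worth 0.82 × 36 = 29.52 now, so Alice offers 29.52, keeping 170.48.
Round 1 (Bob proposes): Alice can get 170.48 next round, worth 0.82 × 170.48 = 139.7936 now; Bob offers that and keeps 60.2064.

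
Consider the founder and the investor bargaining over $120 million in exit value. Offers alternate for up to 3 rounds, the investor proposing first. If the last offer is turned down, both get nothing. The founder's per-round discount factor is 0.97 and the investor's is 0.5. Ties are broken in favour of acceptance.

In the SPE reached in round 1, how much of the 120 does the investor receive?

Round 3 (the investor proposes): rejection yields 0 for the founder; the investor offers 0 and keeps 120.
Round 2 (the founder proposes): the investor can get 120 next round, worth 0.5 × 120 = 60 now; the founder offers that and keeps 60.
Round 1 (the investor proposes): the founder can get 60 next round, worth 0.97 × 60 = 58.2 now; the investor offers that and keeps 61.8.

61.8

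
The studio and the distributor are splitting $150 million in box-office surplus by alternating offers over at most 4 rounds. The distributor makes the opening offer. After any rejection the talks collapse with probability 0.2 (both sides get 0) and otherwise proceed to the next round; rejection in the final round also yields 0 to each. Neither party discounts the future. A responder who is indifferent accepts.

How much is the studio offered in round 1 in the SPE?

By backward induction:
Round 4 (the studio proposes): the distributor will accept anything ≥ 0, so the studio offers 0 and keeps 150.
Round 3 (the distributor proposes): rejecting gives the studio an expected 0.8 × 150 = 120; the distributor offers that and keeps 30.
Round 2 (the studio proposes): rejecting gives the distributor an expected 0.8 × 30 = 24, so the studio offers 24, keeping 126.
Round 1 (the distributor proposes): rejecting gives the studio an expected 0.8 × 126 = 100.8, so the distributor offers 100.8, keeping 49.2.

100.8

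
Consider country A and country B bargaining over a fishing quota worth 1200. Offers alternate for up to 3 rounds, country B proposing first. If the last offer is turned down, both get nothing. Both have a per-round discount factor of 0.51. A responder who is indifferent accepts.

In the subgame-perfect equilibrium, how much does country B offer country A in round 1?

Round 3 (country B proposes): rejection yields 0 for country A; country B offers 0 and keeps 1200.
Round 2 (country A proposes): country B can get 1200 next round, worth 0.51 × 1200 = 612 now, so country A offers 612, keeping 588.
Round 1 (country B proposes): country A can get 588 next round, worth 0.51 × 588 = 299.88 now. Country B offers 299.88 and keeps 1200 − 299.88 = 900.12.

299.88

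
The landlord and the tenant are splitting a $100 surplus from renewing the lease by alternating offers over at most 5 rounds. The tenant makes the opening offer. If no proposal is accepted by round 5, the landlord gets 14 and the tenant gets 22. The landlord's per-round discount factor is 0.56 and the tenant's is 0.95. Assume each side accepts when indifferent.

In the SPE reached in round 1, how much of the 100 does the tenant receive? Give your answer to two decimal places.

91.75

Round 5 (the tenant proposes): the landlord gets 14 if talks fail, so the tenant offers 14 and keeps 86.
Round 4 (the landlord proposes): the tenant can get 86 next round, worth 0.95 × 86 = 81.7 now. The landlord offers 81.7 and keeps 100 − 81.7 = 18.3.
Round 3 (the tenant proposes): the landlord can get 18.3 next round, worth 0.56 × 18.3 = 10.248 now. The tenant offers 10.248 and keeps 100 − 10.248 = 89.752.
Round 2 (the landlord proposes): the tenant can get 89.752 next round, worth 0.95 × 89.752 = 85.2644 now. The landlord offers 85.2644 and keeps 100 − 85.2644 = 14.7356.
Round 1 (the tenant proposes): the landlord can get 14.7356 next round, worth 0.56 × 14.7356 = 8.251936 now; the tenant offers that and keeps 91.748064.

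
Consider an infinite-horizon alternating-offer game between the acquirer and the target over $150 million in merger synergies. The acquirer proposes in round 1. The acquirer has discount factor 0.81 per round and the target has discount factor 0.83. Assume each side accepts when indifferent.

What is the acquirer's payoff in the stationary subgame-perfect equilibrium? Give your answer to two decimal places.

77.82

In a stationary SPE each proposer offers the other exactly their discounted continuation value.
If the acquirer keeps x when proposing and the target keeps y when proposing, then x = 150 − 0.83y and y = 150 − 0.81x.
Solving: x = 150(1 − 0.83) / (1 − 0.81·0.83) = 25.5 / 0.3277 ≈ 77.8151.
The target gets 150 − 77.8151 ≈ 72.1849.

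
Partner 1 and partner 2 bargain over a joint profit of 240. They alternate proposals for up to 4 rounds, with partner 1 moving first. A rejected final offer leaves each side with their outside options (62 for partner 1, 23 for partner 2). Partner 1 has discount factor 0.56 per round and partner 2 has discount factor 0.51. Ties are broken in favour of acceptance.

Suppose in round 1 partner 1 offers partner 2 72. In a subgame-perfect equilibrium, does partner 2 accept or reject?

Work out partner 2's continuation value if the offer is rejected.
Round 4 (partner 2 proposes): partner 1 gets 62 if talks fail, so partner 2 offers 62 and keeps 178.
Round 3 (partner 1 proposes): partner 2 can get 178 next round, worth 0.51 × 178 = 90.78 now; partner 1 offers that and keeps 149.22.
Round 2 (partner 2 proposes): partner 1 can get 149.22 next round, worth 0.56 × 149.22 = 83.5632 now. Partner 2 offers 83.5632 and keeps 240 − 83.5632 = 156.4368.
So by rejecting in round 1, partner 2 gets 156.4368 next round, worth 0.51 × 156.4368 = 79.782768 now.
Offer 72 < 79.782768, so partner 2 rejects.

Reject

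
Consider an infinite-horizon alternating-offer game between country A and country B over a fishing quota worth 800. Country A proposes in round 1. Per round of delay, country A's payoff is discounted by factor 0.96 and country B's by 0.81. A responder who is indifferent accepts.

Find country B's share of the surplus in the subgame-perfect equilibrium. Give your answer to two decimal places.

116.55

In a stationary SPE each proposer offers the other exactly their discounted continuation value.
If country A keeps x when proposing and country B keeps y when proposing, then x = 800 − 0.81y and y = 800 − 0.96x.
Solving: x = 800(1 − 0.81) / (1 − 0.96·0.81) = 152 / 0.2224 ≈ 683.4532.
Country B gets 800 − 683.4532 ≈ 116.5468.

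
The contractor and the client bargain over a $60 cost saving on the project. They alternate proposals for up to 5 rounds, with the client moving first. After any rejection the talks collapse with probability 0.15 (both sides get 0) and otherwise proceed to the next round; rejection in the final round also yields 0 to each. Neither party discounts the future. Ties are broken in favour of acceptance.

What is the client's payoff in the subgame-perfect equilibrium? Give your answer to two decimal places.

46.82

Round 5 (the client proposes): rejection yields 0 for the contractor; the client offers 0 and keeps 60.
Round 4 (the contractor proposes): rejecting gives the client an expected 0.85 × 60 = 51; the contractor offers that and keeps 9.
Round 3 (the client proposes): rejecting gives the contractor an expected 0.85 × 9 = 7.65; the client offers that and keeps 52.35.
Round 2 (the contractor proposes): rejecting gives the client an expected 0.85 × 52.35 = 44.4975. The contractor offers 44.4975 and keeps 60 − 44.4975 = 15.5025.
Round 1 (the client proposes): rejecting gives the contractor an expected 0.85 × 15.5025 = 13.177125; the client offers that and keeps 46.822875.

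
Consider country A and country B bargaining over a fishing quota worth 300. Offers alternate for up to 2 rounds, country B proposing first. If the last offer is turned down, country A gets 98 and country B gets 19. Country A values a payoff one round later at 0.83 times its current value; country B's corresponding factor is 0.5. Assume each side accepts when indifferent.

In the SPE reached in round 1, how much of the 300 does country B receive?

By backward induction:
Round 2 (country A proposes): country B gets 19 if talks fail, so country A offers 19 and keeps 281.
Round 1 (country B proposes): country A can get 281 next round, worth 0.83 × 281 = 233.23 now, so country B offers 233.23, keeping 66.77.

66.77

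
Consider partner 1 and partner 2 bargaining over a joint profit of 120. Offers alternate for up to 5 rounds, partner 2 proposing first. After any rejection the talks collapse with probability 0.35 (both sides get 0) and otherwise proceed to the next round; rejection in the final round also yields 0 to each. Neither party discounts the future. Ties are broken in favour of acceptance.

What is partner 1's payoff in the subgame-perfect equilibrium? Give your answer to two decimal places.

38.83

By backward induction:
Round 5 (partner 2 proposes): partner 1 will accept anything ≥ 0, so partner 2 offers 0 and keeps 120.
Round 4 (partner 1 proposes): rejecting gives partner 2 an expected 0.65 × 120 = 78; partner 1 offers that and keeps 42.
Round 3 (partner 2 proposes): rejecting gives partner 1 an expected 0.65 × 42 = 27.3. Partner 2 offers 27.3 and keeps 120 − 27.3 = 92.7.
Round 2 (partner 1 proposes): rejecting gives partner 2 an expected 0.65 × 92.7 = 60.255, so partner 1 offers 60.255, keeping 59.745.
Round 1 (partner 2 proposes): rejecting gives partner 1 an expected 0.65 × 59.745 = 38.83425; partner 2 offers that and keeps 81.16575.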